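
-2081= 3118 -5199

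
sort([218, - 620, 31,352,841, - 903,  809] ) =[-903, - 620,31, 218, 352, 809,841 ]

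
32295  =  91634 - 59339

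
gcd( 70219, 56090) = 71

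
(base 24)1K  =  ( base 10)44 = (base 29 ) 1F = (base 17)2A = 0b101100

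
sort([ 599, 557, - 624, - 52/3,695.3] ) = [ - 624, - 52/3,557 , 599,695.3]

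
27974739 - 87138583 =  -59163844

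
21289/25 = 851 + 14/25= 851.56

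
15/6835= 3/1367 = 0.00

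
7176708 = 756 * 9493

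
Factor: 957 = 3^1*11^1 * 29^1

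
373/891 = 373/891 = 0.42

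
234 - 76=158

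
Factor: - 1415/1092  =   - 2^( - 2 )  *  3^(- 1) * 5^1*7^( - 1)*13^( - 1 )*283^1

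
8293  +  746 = 9039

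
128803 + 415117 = 543920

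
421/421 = 1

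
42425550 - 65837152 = - 23411602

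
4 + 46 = 50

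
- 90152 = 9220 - 99372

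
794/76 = 10 + 17/38 =10.45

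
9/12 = 3/4 = 0.75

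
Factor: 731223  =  3^2*113^1 * 719^1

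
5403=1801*3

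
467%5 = 2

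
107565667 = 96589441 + 10976226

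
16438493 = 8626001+7812492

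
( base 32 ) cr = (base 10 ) 411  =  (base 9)506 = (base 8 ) 633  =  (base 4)12123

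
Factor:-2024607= - 3^1*13^1*51913^1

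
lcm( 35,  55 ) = 385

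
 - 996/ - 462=2  +  12/77 = 2.16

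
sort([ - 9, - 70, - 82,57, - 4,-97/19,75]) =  [ - 82 ,- 70,-9,  -  97/19,-4,  57,75]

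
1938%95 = 38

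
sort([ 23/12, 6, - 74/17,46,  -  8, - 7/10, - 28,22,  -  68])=[-68, - 28 , - 8, - 74/17, - 7/10,23/12,6, 22,46 ] 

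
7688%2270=878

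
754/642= 377/321 = 1.17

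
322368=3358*96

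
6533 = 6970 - 437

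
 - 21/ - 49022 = 21/49022  =  0.00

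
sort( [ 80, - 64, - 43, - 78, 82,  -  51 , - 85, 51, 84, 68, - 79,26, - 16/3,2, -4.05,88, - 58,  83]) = [ - 85, - 79, - 78,-64, - 58,-51, - 43, - 16/3, - 4.05,2,26,51,68, 80,  82, 83,84,88 ] 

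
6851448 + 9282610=16134058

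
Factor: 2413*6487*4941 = 77342120271 = 3^4*  13^1*19^1*61^1 * 127^1*499^1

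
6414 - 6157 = 257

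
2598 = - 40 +2638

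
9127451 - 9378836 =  - 251385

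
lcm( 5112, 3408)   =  10224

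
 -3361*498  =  -1673778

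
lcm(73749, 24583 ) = 73749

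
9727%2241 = 763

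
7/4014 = 7/4014  =  0.00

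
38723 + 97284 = 136007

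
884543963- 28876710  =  855667253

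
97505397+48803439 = 146308836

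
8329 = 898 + 7431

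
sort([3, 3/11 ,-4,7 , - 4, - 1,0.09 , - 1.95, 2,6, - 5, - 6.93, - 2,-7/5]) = [ - 6.93, - 5, - 4, - 4, - 2,  -  1.95, - 7/5 ,- 1,0.09,  3/11,2,  3, 6,7]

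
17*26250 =446250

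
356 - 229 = 127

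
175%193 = 175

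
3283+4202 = 7485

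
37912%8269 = 4836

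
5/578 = 5/578 = 0.01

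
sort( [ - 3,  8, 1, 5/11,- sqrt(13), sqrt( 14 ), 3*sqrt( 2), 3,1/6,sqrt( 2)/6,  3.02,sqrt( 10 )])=[  -  sqrt( 13), - 3 , 1/6, sqrt( 2 )/6,5/11,1, 3, 3.02, sqrt(10 ) , sqrt( 14), 3*sqrt( 2 ),8 ]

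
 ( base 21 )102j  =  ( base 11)7005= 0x246a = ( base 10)9322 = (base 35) 7LC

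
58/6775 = 58/6775=0.01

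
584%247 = 90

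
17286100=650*26594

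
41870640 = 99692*420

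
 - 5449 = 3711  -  9160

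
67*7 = 469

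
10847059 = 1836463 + 9010596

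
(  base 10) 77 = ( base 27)2N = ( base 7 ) 140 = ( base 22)3b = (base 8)115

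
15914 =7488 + 8426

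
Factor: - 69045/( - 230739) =5^1*4603^1*76913^ ( - 1)=23015/76913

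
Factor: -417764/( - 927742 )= 2^1*71^1 * 131^( - 1)*1471^1 * 3541^( - 1) =208882/463871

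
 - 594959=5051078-5646037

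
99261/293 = 99261/293  =  338.77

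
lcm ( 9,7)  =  63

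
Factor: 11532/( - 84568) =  - 3/22 = -2^(-1)  *3^1*11^( - 1 )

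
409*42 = 17178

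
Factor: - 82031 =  - 82031^1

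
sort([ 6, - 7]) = [ - 7,6]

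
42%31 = 11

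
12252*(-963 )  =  -11798676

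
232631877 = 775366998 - 542735121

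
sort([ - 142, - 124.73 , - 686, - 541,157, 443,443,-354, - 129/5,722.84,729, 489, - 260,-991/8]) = [ - 686, - 541, - 354, - 260,-142, - 124.73, - 991/8, - 129/5, 157, 443 , 443, 489,722.84,729] 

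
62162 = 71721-9559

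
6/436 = 3/218 = 0.01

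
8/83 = 8/83  =  0.10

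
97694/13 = 97694/13 = 7514.92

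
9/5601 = 3/1867= 0.00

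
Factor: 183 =3^1*61^1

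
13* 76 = 988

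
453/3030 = 151/1010=0.15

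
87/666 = 29/222 =0.13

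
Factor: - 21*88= -2^3*3^1 * 7^1*11^1 = - 1848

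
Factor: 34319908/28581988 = 8579977/7145497  =  7^1*113^1 * 317^(-1 )*10847^1*22541^ ( - 1 )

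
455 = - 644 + 1099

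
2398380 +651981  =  3050361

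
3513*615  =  2160495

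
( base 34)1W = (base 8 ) 102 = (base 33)20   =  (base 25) 2G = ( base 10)66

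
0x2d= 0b101101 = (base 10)45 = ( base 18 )29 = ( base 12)39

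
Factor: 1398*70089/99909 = 2^1*17^( - 1)*61^1*233^1*383^1*653^( - 1 ) = 10887158/11101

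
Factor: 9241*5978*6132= 2^3*3^1*7^3*61^1*73^1*9241^1 = 338748224136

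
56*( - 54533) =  - 3053848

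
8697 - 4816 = 3881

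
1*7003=7003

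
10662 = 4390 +6272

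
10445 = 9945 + 500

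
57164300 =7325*7804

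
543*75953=41242479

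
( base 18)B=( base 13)b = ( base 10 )11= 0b1011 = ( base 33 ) B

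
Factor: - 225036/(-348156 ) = 329/509 = 7^1*47^1*509^( - 1)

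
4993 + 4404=9397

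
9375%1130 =335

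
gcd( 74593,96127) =97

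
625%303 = 19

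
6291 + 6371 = 12662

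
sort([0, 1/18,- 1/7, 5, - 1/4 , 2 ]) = [ - 1/4,  -  1/7, 0 , 1/18, 2, 5 ]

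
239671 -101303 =138368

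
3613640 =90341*40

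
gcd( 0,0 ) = 0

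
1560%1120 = 440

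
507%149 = 60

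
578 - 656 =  - 78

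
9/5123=9/5123 = 0.00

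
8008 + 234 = 8242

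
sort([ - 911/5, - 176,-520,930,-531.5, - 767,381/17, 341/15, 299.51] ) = [-767, - 531.5, - 520, - 911/5 , - 176,381/17, 341/15,299.51,930]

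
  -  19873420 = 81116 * ( - 245 )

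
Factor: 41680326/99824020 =20840163/49912010 = 2^( - 1)*3^1*5^( -1)*919^1 * 7559^1  *4991201^ (  -  1 )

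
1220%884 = 336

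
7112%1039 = 878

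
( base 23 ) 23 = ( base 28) 1L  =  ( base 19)2B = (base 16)31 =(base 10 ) 49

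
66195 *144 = 9532080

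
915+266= 1181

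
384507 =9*42723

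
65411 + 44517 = 109928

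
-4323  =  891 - 5214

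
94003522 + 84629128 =178632650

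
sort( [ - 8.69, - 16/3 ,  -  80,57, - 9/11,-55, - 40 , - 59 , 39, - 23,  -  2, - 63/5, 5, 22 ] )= [ - 80 , - 59,-55 , - 40,-23, - 63/5,  -  8.69, - 16/3, - 2 ,-9/11,5, 22, 39, 57]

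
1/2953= 1/2953= 0.00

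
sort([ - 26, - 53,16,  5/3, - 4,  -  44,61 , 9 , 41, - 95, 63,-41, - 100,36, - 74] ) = [ -100, - 95, - 74, - 53, - 44,  -  41, - 26,  -  4, 5/3,9, 16,36,41, 61,63]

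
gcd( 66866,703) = 1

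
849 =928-79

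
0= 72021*0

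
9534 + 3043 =12577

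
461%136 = 53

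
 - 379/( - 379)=1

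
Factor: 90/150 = 3^1*5^( - 1 ) = 3/5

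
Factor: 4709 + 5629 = 2^1*3^1*1723^1 = 10338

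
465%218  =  29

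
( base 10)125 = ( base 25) 50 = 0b1111101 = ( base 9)148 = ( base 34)3n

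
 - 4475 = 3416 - 7891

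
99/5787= 11/643 = 0.02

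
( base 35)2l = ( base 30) 31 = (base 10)91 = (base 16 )5b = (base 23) 3M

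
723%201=120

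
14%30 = 14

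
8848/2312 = 3 + 239/289   =  3.83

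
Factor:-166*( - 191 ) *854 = 27076924= 2^2 * 7^1*61^1*83^1*191^1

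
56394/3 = 18798= 18798.00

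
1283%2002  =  1283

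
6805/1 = 6805 = 6805.00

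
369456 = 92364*4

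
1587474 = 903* 1758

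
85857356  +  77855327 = 163712683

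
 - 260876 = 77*( - 3388)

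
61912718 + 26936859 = 88849577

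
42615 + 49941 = 92556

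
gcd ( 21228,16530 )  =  174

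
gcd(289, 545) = 1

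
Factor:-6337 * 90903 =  -576052311=- 3^1*157^1*193^1*6337^1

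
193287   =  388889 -195602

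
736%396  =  340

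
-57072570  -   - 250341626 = 193269056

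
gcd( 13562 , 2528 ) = 2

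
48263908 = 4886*9878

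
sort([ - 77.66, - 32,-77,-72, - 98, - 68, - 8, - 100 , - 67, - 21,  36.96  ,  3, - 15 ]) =[ - 100, - 98, - 77.66,-77, -72, - 68,  -  67 , - 32,-21,-15, - 8,  3, 36.96]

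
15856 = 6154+9702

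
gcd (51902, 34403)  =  1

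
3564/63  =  56 + 4/7= 56.57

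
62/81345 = 62/81345 = 0.00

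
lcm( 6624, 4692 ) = 112608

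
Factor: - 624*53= - 2^4*3^1*13^1*53^1 = - 33072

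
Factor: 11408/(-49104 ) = -23/99=- 3^ ( - 2)*11^ ( -1)*23^1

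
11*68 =748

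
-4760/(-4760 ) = 1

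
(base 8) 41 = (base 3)1020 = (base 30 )13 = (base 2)100001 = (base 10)33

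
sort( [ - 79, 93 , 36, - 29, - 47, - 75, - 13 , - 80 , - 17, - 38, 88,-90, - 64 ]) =[-90, - 80, - 79, - 75,-64,-47,-38, -29, - 17 ,- 13 , 36 , 88,93]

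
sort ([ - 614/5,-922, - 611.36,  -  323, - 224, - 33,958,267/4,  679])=[ - 922, - 611.36,-323, - 224, - 614/5,  -  33, 267/4, 679,958 ] 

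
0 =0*3319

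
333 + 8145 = 8478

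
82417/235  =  350 + 167/235 = 350.71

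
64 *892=57088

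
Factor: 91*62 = 2^1*7^1*13^1*31^1 =5642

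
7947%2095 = 1662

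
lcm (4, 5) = 20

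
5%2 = 1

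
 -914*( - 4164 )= 3805896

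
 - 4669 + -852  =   - 5521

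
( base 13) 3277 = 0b1101101110011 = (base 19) 108G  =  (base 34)62n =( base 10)7027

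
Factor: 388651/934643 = 17^ ( - 1)*54979^ ( - 1 )*388651^1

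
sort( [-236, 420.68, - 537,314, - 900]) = [-900, - 537,- 236,314, 420.68]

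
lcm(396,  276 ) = 9108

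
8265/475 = 17 + 2/5 = 17.40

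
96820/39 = 2482 + 22/39  =  2482.56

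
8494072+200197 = 8694269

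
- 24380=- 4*6095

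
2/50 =1/25 = 0.04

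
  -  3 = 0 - 3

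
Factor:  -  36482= - 2^1*17^1*29^1 * 37^1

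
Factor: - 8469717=  -  3^1 * 443^1 * 6373^1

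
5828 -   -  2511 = 8339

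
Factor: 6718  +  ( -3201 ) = 3517^1 = 3517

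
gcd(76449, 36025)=1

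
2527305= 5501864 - 2974559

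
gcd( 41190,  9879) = 3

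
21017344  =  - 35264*(-596)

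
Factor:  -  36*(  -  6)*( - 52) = -2^5*3^3*13^1 = - 11232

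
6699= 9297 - 2598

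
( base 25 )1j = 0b101100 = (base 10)44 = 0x2C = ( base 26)1I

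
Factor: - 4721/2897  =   - 2897^( - 1 ) * 4721^1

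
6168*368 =2269824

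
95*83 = 7885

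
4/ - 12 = - 1 + 2/3 = - 0.33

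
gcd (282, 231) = 3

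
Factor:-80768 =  - 2^7*631^1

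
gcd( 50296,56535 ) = 1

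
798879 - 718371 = 80508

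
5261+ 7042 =12303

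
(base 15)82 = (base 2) 1111010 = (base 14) 8A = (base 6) 322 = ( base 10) 122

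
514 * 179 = 92006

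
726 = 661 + 65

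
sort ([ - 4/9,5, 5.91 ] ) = [-4/9, 5, 5.91 ] 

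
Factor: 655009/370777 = 11^(-1 )*37^( - 1)*719^1=719/407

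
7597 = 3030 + 4567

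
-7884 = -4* 1971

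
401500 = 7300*55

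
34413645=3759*9155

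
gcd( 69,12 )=3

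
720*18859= 13578480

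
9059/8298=1 + 761/8298= 1.09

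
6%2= 0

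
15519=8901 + 6618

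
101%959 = 101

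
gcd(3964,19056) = 4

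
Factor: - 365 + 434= 69 = 3^1*23^1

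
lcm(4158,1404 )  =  108108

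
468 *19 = 8892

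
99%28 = 15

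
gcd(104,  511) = 1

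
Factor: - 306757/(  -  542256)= 2^( - 4)*3^(-1)*  13^(-1)*353^1 = 353/624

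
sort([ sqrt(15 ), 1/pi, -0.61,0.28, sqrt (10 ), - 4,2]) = [ -4, - 0.61,0.28,1/pi,2,sqrt( 10 ),sqrt ( 15) ]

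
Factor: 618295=5^1*31^1*3989^1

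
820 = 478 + 342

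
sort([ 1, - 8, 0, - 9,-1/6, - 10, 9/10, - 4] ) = [-10 , - 9, - 8, - 4, - 1/6, 0, 9/10,  1]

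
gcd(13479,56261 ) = 1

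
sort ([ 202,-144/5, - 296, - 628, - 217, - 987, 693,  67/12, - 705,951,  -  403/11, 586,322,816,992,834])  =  [ - 987,-705,-628, - 296 , - 217, - 403/11, - 144/5,67/12,202,322,586,693, 816 , 834, 951,992 ] 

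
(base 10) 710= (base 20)1FA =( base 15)325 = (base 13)428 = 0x2C6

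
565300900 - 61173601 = 504127299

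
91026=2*45513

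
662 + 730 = 1392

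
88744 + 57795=146539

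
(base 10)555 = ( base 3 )202120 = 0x22B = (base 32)HB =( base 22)135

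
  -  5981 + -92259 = - 98240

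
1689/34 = 1689/34 = 49.68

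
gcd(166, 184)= 2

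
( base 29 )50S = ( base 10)4233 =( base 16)1089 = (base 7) 15225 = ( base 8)10211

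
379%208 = 171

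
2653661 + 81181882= 83835543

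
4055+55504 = 59559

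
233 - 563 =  - 330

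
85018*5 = 425090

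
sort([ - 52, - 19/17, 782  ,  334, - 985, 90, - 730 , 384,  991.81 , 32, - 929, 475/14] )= [ - 985,  -  929, - 730, - 52, - 19/17, 32,475/14, 90,  334,384, 782, 991.81 ]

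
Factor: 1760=2^5*5^1*11^1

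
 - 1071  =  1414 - 2485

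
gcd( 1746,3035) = 1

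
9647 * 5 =48235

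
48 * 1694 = 81312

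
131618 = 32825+98793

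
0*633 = 0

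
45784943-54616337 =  - 8831394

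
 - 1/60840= - 1/60840 = - 0.00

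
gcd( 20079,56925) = 207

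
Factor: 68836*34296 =2^5*3^1*1429^1*17209^1 = 2360799456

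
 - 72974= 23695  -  96669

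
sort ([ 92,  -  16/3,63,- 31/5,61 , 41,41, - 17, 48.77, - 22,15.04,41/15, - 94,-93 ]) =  [ - 94, - 93 , - 22,-17, - 31/5,  -  16/3,41/15,15.04,41, 41,48.77,61,63,92 ] 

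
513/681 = 171/227 = 0.75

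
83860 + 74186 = 158046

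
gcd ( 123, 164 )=41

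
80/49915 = 16/9983 = 0.00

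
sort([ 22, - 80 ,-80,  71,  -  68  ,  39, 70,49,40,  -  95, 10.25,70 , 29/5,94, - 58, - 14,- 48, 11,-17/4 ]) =[ - 95 , - 80, - 80 , - 68, - 58,- 48, -14, - 17/4, 29/5,10.25,  11,22,39, 40, 49, 70,  70,71,94]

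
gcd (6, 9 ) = 3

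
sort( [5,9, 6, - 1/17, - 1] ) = [ - 1, -1/17,5,6 , 9 ] 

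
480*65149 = 31271520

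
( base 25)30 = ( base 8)113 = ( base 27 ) 2L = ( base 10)75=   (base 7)135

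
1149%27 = 15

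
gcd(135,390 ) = 15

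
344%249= 95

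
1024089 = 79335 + 944754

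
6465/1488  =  4 + 171/496 = 4.34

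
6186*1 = 6186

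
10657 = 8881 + 1776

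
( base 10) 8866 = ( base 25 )E4G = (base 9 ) 13141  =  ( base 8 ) 21242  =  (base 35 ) 78B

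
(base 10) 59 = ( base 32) 1r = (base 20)2J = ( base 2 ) 111011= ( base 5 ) 214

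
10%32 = 10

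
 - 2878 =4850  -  7728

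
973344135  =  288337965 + 685006170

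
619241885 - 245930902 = 373310983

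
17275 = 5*3455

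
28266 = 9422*3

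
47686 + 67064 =114750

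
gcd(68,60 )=4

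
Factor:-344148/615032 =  - 2^(- 1 )*3^1*7^1 * 11^(-1)*17^1*29^(-1)= - 357/638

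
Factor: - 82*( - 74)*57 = 345876 = 2^2*3^1*19^1*37^1*41^1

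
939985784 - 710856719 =229129065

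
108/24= 4 + 1/2= 4.50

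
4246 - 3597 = 649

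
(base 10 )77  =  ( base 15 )52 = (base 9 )85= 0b1001101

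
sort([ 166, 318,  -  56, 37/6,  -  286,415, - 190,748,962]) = [-286, - 190,-56,37/6,166, 318, 415,748,962] 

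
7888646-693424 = 7195222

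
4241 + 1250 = 5491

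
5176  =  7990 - 2814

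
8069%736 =709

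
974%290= 104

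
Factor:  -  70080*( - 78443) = 5497285440 = 2^6*3^1 *5^1 * 47^1 *73^1 * 1669^1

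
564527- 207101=357426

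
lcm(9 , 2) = 18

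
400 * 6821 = 2728400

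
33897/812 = 41 + 605/812=   41.75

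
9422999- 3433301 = 5989698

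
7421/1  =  7421  =  7421.00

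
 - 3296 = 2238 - 5534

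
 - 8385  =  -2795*3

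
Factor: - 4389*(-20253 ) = 88890417 = 3^2*7^1*11^1*19^1*43^1*157^1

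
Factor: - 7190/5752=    - 2^( - 2 )*5^1 = - 5/4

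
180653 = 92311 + 88342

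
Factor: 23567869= 13^1*709^1*2557^1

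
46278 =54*857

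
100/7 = 100/7 = 14.29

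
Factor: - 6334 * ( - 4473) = 28331982 = 2^1*3^2*7^1*71^1*3167^1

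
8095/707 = 8095/707 = 11.45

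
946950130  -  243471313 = 703478817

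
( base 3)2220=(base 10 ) 78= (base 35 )28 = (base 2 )1001110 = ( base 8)116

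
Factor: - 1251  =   - 3^2*139^1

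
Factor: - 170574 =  - 2^1*3^1*28429^1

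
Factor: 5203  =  11^2 * 43^1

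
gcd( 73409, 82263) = 1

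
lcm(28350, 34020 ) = 170100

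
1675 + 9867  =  11542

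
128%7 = 2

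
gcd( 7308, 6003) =261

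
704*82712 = 58229248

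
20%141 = 20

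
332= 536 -204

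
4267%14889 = 4267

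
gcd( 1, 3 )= 1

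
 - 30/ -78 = 5/13 = 0.38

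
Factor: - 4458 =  - 2^1 * 3^1*743^1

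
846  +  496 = 1342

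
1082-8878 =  - 7796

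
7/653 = 7/653=0.01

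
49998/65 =769+1/5 = 769.20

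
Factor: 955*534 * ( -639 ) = - 2^1 * 3^3 * 5^1*71^1* 89^1 * 191^1 = - 325870830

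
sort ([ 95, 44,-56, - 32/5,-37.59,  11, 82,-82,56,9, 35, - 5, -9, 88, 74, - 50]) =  [ - 82,-56, - 50,-37.59, - 9, - 32/5, - 5,9, 11, 35, 44, 56,74, 82,88, 95] 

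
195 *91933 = 17926935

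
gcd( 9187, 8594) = 1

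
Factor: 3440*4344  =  2^7*3^1*5^1* 43^1*181^1 = 14943360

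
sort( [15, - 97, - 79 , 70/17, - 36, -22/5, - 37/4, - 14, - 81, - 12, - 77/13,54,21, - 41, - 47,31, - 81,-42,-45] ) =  [ - 97,-81, - 81,-79, - 47,-45, - 42, - 41, - 36, - 14, - 12, - 37/4 ,- 77/13, - 22/5,70/17,15 , 21,31,54 ]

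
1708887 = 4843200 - 3134313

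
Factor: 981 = 3^2 * 109^1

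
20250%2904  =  2826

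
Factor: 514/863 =2^1 * 257^1*863^( - 1)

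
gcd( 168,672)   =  168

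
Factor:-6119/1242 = -2^( - 1)*3^(-3 )*23^( - 1 )*29^1*211^1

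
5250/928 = 2625/464 = 5.66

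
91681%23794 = 20299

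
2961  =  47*63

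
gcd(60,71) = 1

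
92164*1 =92164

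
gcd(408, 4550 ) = 2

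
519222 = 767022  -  247800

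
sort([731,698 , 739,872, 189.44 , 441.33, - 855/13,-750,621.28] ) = [-750,-855/13,189.44,441.33 , 621.28,698,731, 739, 872 ]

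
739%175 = 39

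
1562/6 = 781/3 = 260.33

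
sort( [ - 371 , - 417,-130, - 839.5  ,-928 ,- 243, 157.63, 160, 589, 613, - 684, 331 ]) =[ - 928, - 839.5,  -  684,-417, - 371 ,-243, - 130, 157.63, 160, 331, 589,613 ] 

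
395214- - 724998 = 1120212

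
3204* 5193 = 16638372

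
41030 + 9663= 50693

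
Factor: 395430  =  2^1*3^1*5^1 * 7^2*269^1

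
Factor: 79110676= 2^2* 89^1 * 359^1*619^1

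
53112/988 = 53+187/247=53.76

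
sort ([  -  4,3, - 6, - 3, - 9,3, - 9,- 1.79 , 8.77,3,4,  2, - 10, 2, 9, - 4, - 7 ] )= [ - 10, - 9, - 9 , - 7, - 6, - 4, - 4 , - 3 , - 1.79, 2,2,3,3,3,4, 8.77, 9] 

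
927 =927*1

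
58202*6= 349212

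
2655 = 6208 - 3553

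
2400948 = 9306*258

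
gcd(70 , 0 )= 70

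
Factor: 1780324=2^2 * 7^1*13^1*67^1*73^1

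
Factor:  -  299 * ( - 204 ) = 2^2*3^1*13^1* 17^1 * 23^1 = 60996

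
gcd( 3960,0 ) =3960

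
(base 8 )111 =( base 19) 3G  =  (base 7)133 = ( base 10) 73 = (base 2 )1001001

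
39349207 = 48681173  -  9331966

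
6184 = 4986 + 1198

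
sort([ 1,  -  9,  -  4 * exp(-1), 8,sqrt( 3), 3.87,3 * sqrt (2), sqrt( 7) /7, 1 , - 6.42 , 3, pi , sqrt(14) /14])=[ - 9, -6.42, - 4*exp( - 1),sqrt( 14 )/14, sqrt( 7 ) /7,1,1,sqrt( 3)  ,  3,pi,3.87,  3*sqrt( 2),8 ]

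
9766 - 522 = 9244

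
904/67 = 13  +  33/67 = 13.49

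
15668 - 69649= - 53981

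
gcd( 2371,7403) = 1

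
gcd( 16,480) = 16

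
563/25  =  22  +  13/25 = 22.52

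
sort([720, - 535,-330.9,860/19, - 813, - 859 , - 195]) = [ - 859, - 813, - 535, - 330.9,-195, 860/19,720]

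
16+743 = 759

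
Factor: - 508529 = -7^1*72647^1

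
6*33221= 199326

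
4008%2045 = 1963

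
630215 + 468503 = 1098718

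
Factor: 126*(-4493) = -566118 =-2^1 * 3^2*7^1*4493^1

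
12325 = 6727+5598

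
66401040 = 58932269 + 7468771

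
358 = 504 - 146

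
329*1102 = 362558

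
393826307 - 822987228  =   - 429160921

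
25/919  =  25/919 = 0.03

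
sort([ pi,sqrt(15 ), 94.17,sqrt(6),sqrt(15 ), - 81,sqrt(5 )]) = [ - 81,sqrt(5 ),sqrt(6),  pi,sqrt(15),sqrt(15),94.17]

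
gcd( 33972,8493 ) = 8493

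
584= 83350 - 82766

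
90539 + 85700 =176239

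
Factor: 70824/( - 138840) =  - 227/445 = -5^(-1 ) *89^( - 1) * 227^1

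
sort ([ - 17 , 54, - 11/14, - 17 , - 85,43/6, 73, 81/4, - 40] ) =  [ - 85, - 40, - 17, - 17,  -  11/14,43/6,81/4, 54,73]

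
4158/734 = 2079/367 = 5.66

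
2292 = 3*764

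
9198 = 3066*3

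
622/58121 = 622/58121 = 0.01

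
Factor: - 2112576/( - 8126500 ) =2^4*3^1*5^( - 3)*11003^1*16253^( - 1 ) = 528144/2031625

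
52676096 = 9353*5632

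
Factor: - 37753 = - 19^1 * 1987^1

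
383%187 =9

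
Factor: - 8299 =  - 43^1*193^1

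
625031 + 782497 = 1407528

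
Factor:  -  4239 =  - 3^3 * 157^1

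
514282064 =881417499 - 367135435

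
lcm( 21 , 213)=1491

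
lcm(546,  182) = 546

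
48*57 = 2736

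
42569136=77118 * 552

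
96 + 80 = 176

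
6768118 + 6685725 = 13453843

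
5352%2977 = 2375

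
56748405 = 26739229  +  30009176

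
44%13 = 5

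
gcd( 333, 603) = 9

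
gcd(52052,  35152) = 676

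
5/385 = 1/77 = 0.01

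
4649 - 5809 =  - 1160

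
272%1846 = 272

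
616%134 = 80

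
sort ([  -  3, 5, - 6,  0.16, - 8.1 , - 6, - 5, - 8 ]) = [ - 8.1,- 8,  -  6,  -  6, - 5,  -  3, 0.16, 5 ] 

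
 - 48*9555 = - 458640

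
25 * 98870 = 2471750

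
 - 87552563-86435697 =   -  173988260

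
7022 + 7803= 14825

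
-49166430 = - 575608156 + 526441726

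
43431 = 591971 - 548540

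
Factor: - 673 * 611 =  - 411203 = - 13^1 * 47^1 * 673^1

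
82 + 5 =87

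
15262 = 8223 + 7039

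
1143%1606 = 1143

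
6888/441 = 15 + 13/21 =15.62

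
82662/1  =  82662= 82662.00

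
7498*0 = 0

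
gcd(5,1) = 1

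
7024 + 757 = 7781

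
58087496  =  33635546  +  24451950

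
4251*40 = 170040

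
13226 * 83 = 1097758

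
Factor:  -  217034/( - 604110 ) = 108517/302055 = 3^( - 1)*5^( - 1)*13^ (-1)  *  1549^( - 1)*108517^1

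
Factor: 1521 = 3^2 * 13^2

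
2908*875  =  2544500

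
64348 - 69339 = - 4991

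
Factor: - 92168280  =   - 2^3 * 3^4*5^1*28447^1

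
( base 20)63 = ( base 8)173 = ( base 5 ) 443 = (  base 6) 323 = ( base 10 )123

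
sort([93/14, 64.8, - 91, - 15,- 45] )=[ - 91,  -  45,-15,93/14, 64.8 ] 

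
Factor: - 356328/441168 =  -2^( - 1 )*3^1*7^1 *13^( - 1) = - 21/26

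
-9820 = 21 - 9841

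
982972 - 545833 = 437139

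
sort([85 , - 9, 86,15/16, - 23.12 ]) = [ - 23.12, - 9, 15/16, 85, 86 ] 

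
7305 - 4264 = 3041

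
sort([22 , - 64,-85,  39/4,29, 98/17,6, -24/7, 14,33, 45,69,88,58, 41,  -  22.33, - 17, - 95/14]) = [-85, - 64, - 22.33,-17,  -  95/14 , - 24/7,98/17 , 6,39/4, 14,22,29, 33, 41,45 , 58, 69,88 ]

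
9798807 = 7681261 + 2117546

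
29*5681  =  164749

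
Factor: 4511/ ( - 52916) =  -  2^( - 2)*13^1*347^1*13229^(  -  1 )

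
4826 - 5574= - 748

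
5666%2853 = 2813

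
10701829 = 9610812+1091017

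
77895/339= 25965/113 = 229.78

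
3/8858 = 3/8858 = 0.00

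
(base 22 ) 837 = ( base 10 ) 3945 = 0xf69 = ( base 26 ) 5lj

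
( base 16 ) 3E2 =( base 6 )4334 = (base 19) 2E6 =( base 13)5b6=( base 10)994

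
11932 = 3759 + 8173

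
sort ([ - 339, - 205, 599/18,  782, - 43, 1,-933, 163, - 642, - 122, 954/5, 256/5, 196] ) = [  -  933, - 642, - 339,- 205,-122, - 43, 1, 599/18, 256/5, 163, 954/5,  196,782]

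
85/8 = 10 + 5/8 = 10.62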